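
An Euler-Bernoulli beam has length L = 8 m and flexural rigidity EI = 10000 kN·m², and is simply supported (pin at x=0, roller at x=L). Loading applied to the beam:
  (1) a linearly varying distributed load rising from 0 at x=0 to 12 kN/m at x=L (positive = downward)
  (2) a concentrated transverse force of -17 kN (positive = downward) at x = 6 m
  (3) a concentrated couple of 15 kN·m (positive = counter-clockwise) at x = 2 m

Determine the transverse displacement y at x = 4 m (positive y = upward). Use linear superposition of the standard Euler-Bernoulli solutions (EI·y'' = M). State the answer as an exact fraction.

Load 1 — triangular load w₀=12 kN/m (0→w₀ over full span):
  y_1 = -w₀x(7L⁴-10L²x²+3x⁴)/(360LEI) = -12·4·(7·8⁴-10·8²·4²+3·4⁴)/(360·8·10000) = -4/125 m
Load 2 — point force P=-17 kN at a=6 m (b=L-a=2):
  y_2 = -Pbx(L²-b²-x²)/(6LEI)  [x≤a] = -(-17)·2·4·(8²-2²-4²)/(6·8·10000) = 187/15000 m
Load 3 — applied couple M₀=15 kN·m at a=2 m (b=L-a=6):
  y_3 = (M₀x³/(6L)-M₀(x-a)²/2+C₁x)/EI  [x>a] with C₁=M₀(3b²-L²)/(6L)=55/4 = (15·4³/(6·8)-15·(4-2)²/2+(55/4)·4)/10000 = 9/2000 m
Superposition: y = Σ y_i = -451/30000 m ≈ -0.015033 m

y(4) = -451/30000 m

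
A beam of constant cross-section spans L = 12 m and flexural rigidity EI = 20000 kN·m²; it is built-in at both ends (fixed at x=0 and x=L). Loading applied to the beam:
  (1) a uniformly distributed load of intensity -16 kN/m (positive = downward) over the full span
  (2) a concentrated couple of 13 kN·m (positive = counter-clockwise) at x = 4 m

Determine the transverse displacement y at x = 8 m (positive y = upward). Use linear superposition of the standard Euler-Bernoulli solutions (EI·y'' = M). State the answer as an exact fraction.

Load 1 — uniform load w=-16 kN/m over full span:
  y_1 = -wx²(L-x)²/(24EI) = -(-16)·8²·(12-8)²/(24·20000) = 64/1875 m
Load 2 — applied couple M₀=13 kN·m at a=4 m (b=L-a=8):
  y_2 = (R_Ax³/6 - M_Ax²/2 - M₀(x-a)²/2)/EI  [x>a] with R_A=13/9, M_A=0 = ((13/9)·8³/6 - 0·8²/2 - 13·(8-4)²/2)/20000 = 13/13500 m
Superposition: y = Σ y_i = 2369/67500 m ≈ 0.035096 m

y(8) = 2369/67500 m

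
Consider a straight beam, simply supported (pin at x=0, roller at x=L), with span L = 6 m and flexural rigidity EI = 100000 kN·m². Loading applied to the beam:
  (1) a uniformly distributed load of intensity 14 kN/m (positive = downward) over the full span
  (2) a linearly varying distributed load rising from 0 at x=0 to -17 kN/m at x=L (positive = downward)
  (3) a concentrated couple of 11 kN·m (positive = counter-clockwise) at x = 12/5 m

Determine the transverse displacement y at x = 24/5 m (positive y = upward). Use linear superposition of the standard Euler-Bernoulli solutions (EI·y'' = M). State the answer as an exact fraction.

y(24/5) = -21699/48828125 m

Load 1 — uniform load w=14 kN/m over full span:
  y_1 = -wx(L³-2Lx²+x³)/(24EI) = -14·(24/5)·(6³-2·6·(24/5)²+(24/5)³)/(24·100000) = -5481/3906250 m
Load 2 — triangular load w₀=-17 kN/m (0→w₀ over full span):
  y_2 = -w₀x(7L⁴-10L²x²+3x⁴)/(360LEI) = -(-17)·(24/5)·(7·6⁴-10·6²·(24/5)²+3·(24/5)⁴)/(360·6·100000) = 174879/195312500 m
Load 3 — applied couple M₀=11 kN·m at a=12/5 m (b=L-a=18/5):
  y_3 = (M₀x³/(6L)-M₀(x-a)²/2+C₁x)/EI  [x>a] with C₁=M₀(3b²-L²)/(6L)=22/25 = (11·(24/5)³/(6·6)-11·((24/5)-(12/5))²/2+(22/25)·(24/5))/100000 = 99/1562500 m
Superposition: y = Σ y_i = -21699/48828125 m ≈ -0.000444 m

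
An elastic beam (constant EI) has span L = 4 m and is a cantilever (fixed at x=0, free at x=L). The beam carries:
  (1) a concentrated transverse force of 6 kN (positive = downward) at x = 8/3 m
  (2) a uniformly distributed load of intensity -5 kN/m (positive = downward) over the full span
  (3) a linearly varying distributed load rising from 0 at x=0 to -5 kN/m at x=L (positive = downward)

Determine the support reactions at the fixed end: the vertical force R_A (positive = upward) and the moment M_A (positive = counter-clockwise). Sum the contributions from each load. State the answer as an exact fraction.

Load 1 — point force P=6 kN at a=8/3 m (b=L-a=4/3):
  R_A = P = 6 kN
  M_A = Pa = 6·(8/3) = 16 kN·m
Load 2 — uniform load w=-5 kN/m over full span:
  R_A = wL = (-5)·4 = -20 kN
  M_A = wL²/2 = (-5)·4²/2 = -40 kN·m
Load 3 — triangular load w₀=-5 kN/m (0→w₀ over full span):
  R_A = w₀L/2 = (-5)·4/2 = -10 kN
  M_A = w₀L²/3 = (-5)·4²/3 = -80/3 kN·m
Superposition: R_A = -24 kN, M_A = -152/3 kN·m

R_A = -24 kN, M_A = -152/3 kN·m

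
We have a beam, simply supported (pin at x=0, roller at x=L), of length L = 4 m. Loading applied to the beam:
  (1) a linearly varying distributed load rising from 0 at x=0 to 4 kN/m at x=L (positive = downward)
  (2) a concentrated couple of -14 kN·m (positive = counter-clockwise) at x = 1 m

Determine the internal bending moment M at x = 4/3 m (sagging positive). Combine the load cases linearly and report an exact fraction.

Load 1 — triangular load w₀=4 kN/m (0→w₀ over full span):
  M_1 = w₀Lx/6 - w₀x³/(6L) = 4·4·(4/3)/6 - 4·(4/3)³/(6·4) = 256/81 kN·m
Load 2 — applied couple M₀=-14 kN·m at a=1 m (b=L-a=3):
  M_2 = M₀x/L - M₀  [x>a] = (-14)·(4/3)/4 - (-14) = 28/3 kN·m
Superposition: M = Σ M_i = 1012/81 kN·m ≈ 12.493827 kN·m

M(4/3) = 1012/81 kN·m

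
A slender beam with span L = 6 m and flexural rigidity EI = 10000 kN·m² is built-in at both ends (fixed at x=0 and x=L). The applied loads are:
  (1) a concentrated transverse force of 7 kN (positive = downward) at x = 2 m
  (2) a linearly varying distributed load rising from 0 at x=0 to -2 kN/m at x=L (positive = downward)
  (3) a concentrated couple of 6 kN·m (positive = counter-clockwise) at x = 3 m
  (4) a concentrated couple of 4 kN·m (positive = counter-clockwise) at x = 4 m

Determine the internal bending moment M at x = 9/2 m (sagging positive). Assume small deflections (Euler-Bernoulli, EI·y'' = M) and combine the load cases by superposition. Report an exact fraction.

M(9/2) = -2239/720 kN·m

Load 1 — point force P=7 kN at a=2 m (b=L-a=4):
  M_1 = Pa²(a+3b)(L-x)/L³ - Pa²b/L²  [x>a] = 7·2²·(2+3·4)·(6-(9/2))/6³ - 7·2²·4/6² = -7/18 kN·m
Load 2 — triangular load w₀=-2 kN/m (0→w₀ over full span):
  M_2 = 3w₀Lx/20 - w₀L²/30 - w₀x³/(6L) = 3·(-2)·6·(9/2)/20 - (-2)·6²/30 - (-2)·(9/2)³/(6·6) = -51/80 kN·m
Load 3 — applied couple M₀=6 kN·m at a=3 m (b=L-a=3):
  M_3 = R_Ax - M_A - M₀  [x>a] with R_A=3/2, M_A=3/2 = (3/2)·(9/2) - (3/2) - 6 = -3/4 kN·m
Load 4 — applied couple M₀=4 kN·m at a=4 m (b=L-a=2):
  M_4 = R_Ax - M_A - M₀  [x>a] with R_A=8/9, M_A=4/3 = (8/9)·(9/2) - (4/3) - 4 = -4/3 kN·m
Superposition: M = Σ M_i = -2239/720 kN·m ≈ -3.109722 kN·m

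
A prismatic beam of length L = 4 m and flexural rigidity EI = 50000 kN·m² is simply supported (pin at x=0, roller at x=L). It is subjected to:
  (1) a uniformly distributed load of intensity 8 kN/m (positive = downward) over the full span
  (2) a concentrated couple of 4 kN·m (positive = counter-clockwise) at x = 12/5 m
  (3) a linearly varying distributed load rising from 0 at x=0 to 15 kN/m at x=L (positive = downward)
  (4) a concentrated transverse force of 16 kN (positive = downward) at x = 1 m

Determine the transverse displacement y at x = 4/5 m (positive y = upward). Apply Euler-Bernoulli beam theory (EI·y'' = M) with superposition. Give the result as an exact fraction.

y(4/5) = -48197/58593750 m

Load 1 — uniform load w=8 kN/m over full span:
  y_1 = -wx(L³-2Lx²+x³)/(24EI) = -8·(4/5)·(4³-2·4·(4/5)²+(4/5)³)/(24·50000) = -1856/5859375 m
Load 2 — applied couple M₀=4 kN·m at a=12/5 m (b=L-a=8/5):
  y_2 = (M₀x³/(6L)+C₁x)/EI  [x≤a] with C₁=M₀(3b²-L²)/(6L)=-104/75 = (4·(4/5)³/(6·4)+(-104/75)·(4/5))/50000 = -8/390625 m
Load 3 — triangular load w₀=15 kN/m (0→w₀ over full span):
  y_3 = -w₀x(7L⁴-10L²x²+3x⁴)/(360LEI) = -15·(4/5)·(7·4⁴-10·4²·(4/5)²+3·(4/5)⁴)/(360·4·50000) = -2752/9765625 m
Load 4 — point force P=16 kN at a=1 m (b=L-a=3):
  y_4 = -Pbx(L²-b²-x²)/(6LEI)  [x≤a] = -16·3·(4/5)·(4²-3²-(4/5)²)/(6·4·50000) = -159/781250 m
Superposition: y = Σ y_i = -48197/58593750 m ≈ -0.000823 m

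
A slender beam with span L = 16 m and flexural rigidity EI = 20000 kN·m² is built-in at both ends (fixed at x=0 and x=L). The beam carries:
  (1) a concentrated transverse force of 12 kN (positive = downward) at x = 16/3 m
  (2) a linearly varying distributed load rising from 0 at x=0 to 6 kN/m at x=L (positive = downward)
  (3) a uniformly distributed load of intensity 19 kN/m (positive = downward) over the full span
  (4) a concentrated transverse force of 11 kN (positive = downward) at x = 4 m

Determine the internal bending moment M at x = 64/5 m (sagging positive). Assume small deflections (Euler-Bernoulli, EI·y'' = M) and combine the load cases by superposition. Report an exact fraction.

Load 1 — point force P=12 kN at a=16/3 m (b=L-a=32/3):
  M_1 = Pa²(a+3b)(L-x)/L³ - Pa²b/L²  [x>a] = 12·(16/3)²·((16/3)+3·(32/3))·(16-(64/5))/16³ - 12·(16/3)²·(32/3)/16² = -64/15 kN·m
Load 2 — triangular load w₀=6 kN/m (0→w₀ over full span):
  M_2 = 3w₀Lx/20 - w₀L²/30 - w₀x³/(6L) = 3·6·16·(64/5)/20 - 6·16²/30 - 6·(64/5)³/(6·16) = 256/125 kN·m
Load 3 — uniform load w=19 kN/m over full span:
  M_3 = wLx/2 - wL²/12 - wx²/2 = 19·16·(64/5)/2 - 19·16²/12 - 19·(64/5)²/2 = -1216/75 kN·m
Load 4 — point force P=11 kN at a=4 m (b=L-a=12):
  M_4 = Pa²(a+3b)(L-x)/L³ - Pa²b/L²  [x>a] = 11·4²·(4+3·12)·(16-(64/5))/16³ - 11·4²·12/16² = -11/4 kN·m
Superposition: M = Σ M_i = -10591/500 kN·m ≈ -21.182000 kN·m

M(64/5) = -10591/500 kN·m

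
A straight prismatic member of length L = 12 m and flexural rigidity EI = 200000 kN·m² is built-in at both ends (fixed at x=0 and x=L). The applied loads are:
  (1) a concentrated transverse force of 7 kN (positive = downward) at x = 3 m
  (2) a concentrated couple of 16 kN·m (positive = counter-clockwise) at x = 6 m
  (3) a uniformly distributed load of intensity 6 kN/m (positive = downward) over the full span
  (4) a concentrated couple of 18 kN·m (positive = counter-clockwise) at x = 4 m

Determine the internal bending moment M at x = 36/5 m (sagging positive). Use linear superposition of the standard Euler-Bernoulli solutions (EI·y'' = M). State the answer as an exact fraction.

M(36/5) = 9517/400 kN·m

Load 1 — point force P=7 kN at a=3 m (b=L-a=9):
  M_1 = Pa²(a+3b)(L-x)/L³ - Pa²b/L²  [x>a] = 7·3²·(3+3·9)·(12-(36/5))/12³ - 7·3²·9/12² = 21/16 kN·m
Load 2 — applied couple M₀=16 kN·m at a=6 m (b=L-a=6):
  M_2 = R_Ax - M_A - M₀  [x>a] with R_A=2, M_A=4 = 2·(36/5) - 4 - 16 = -28/5 kN·m
Load 3 — uniform load w=6 kN/m over full span:
  M_3 = wLx/2 - wL²/12 - wx²/2 = 6·12·(36/5)/2 - 6·12²/12 - 6·(36/5)²/2 = 792/25 kN·m
Load 4 — applied couple M₀=18 kN·m at a=4 m (b=L-a=8):
  M_4 = R_Ax - M_A - M₀  [x>a] with R_A=2, M_A=0 = 2·(36/5) - 0 - 18 = -18/5 kN·m
Superposition: M = Σ M_i = 9517/400 kN·m ≈ 23.792500 kN·m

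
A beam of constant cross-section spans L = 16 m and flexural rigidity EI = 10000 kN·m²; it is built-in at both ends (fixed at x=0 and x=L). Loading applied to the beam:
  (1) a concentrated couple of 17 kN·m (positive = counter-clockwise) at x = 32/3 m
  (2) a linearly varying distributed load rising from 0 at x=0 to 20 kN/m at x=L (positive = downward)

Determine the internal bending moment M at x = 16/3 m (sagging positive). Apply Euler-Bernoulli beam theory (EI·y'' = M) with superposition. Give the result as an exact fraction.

M(16/3) = 4505/81 kN·m

Load 1 — applied couple M₀=17 kN·m at a=32/3 m (b=L-a=16/3):
  M_1 = R_Ax - M_A  [x≤a] with R_A=17/12, M_A=17/3 = (17/12)·(16/3) - (17/3) = 17/9 kN·m
Load 2 — triangular load w₀=20 kN/m (0→w₀ over full span):
  M_2 = 3w₀Lx/20 - w₀L²/30 - w₀x³/(6L) = 3·20·16·(16/3)/20 - 20·16²/30 - 20·(16/3)³/(6·16) = 4352/81 kN·m
Superposition: M = Σ M_i = 4505/81 kN·m ≈ 55.617284 kN·m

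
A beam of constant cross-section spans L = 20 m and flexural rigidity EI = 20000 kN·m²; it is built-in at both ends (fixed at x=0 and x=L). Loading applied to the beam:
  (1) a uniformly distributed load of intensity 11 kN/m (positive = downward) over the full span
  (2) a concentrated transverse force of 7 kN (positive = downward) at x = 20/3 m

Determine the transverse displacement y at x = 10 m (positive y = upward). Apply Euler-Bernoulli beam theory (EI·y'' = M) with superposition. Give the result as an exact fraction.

y(10) = -311/1296 m

Load 1 — uniform load w=11 kN/m over full span:
  y_1 = -wx²(L-x)²/(24EI) = -11·10²·(20-10)²/(24·20000) = -11/48 m
Load 2 — point force P=7 kN at a=20/3 m (b=L-a=40/3):
  y_2 = -Pa²(L-x)²(3bL-(3b+a)(L-x))/(6L³EI)  [x>a] = -7·(20/3)²·(20-10)²·(3·(40/3)·20-(3·(40/3)+(20/3))·(20-10))/(6·20³·20000) = -7/648 m
Superposition: y = Σ y_i = -311/1296 m ≈ -0.239969 m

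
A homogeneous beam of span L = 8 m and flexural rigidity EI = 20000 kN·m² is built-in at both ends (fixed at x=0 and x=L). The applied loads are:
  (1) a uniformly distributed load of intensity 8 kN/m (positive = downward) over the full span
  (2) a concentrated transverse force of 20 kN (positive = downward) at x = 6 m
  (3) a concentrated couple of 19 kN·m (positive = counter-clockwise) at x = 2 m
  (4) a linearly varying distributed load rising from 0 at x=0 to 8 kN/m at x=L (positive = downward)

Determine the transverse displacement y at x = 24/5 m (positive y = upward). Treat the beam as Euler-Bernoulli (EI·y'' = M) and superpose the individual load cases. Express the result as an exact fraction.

y(24/5) = -258847/39062500 m

Load 1 — uniform load w=8 kN/m over full span:
  y_1 = -wx²(L-x)²/(24EI) = -8·(24/5)²·(8-(24/5))²/(24·20000) = -1536/390625 m
Load 2 — point force P=20 kN at a=6 m (b=L-a=2):
  y_2 = -Pb²x²(3aL-(3a+b)x)/(6L³EI)  [x≤a] = -20·2²·(24/5)²·(3·6·8-(3·6+2)·(24/5))/(6·8³·20000) = -9/6250 m
Load 3 — applied couple M₀=19 kN·m at a=2 m (b=L-a=6):
  y_3 = (R_Ax³/6 - M_Ax²/2 - M₀(x-a)²/2)/EI  [x>a] with R_A=171/64, M_A=-57/16 = ((171/64)·(24/5)³/6 - (-57/16)·(24/5)²/2 - 19·((24/5)-2)²/2)/20000 = 247/312500 m
Load 4 — triangular load w₀=8 kN/m (0→w₀ over full span):
  y_4 = -w₀x²(L-x)²(x+2L)/(120LEI) = -8·(24/5)²·(8-(24/5))²·((24/5)+2·8)/(120·8·20000) = -19968/9765625 m
Superposition: y = Σ y_i = -258847/39062500 m ≈ -0.006626 m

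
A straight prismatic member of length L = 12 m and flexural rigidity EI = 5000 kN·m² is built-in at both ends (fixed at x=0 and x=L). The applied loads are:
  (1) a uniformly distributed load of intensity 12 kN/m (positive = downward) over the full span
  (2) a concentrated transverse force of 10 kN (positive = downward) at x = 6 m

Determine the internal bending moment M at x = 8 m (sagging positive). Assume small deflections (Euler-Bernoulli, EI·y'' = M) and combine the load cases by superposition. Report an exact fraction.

Load 1 — uniform load w=12 kN/m over full span:
  M_1 = wLx/2 - wL²/12 - wx²/2 = 12·12·8/2 - 12·12²/12 - 12·8²/2 = 48 kN·m
Load 2 — point force P=10 kN at a=6 m (b=L-a=6):
  M_2 = Pa²(a+3b)(L-x)/L³ - Pa²b/L²  [x>a] = 10·6²·(6+3·6)·(12-8)/12³ - 10·6²·6/12² = 5 kN·m
Superposition: M = Σ M_i = 53 kN·m ≈ 53.000000 kN·m

M(8) = 53 kN·m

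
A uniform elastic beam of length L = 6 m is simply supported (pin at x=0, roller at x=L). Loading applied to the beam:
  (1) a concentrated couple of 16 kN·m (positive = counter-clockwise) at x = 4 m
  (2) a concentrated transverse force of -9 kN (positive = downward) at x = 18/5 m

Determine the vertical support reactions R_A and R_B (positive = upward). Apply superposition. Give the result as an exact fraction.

Load 1 — applied couple M₀=16 kN·m at a=4 m (b=L-a=2):
  R_A = M₀/L = 16/6 = 8/3 kN
  R_B = -M₀/L = -16/6 = -8/3 kN
Load 2 — point force P=-9 kN at a=18/5 m (b=L-a=12/5):
  R_A = Pb/L = (-9)·(12/5)/6 = -18/5 kN
  R_B = Pa/L = (-9)·(18/5)/6 = -27/5 kN
Superposition: R_A = -14/15 kN, R_B = -121/15 kN

R_A = -14/15 kN, R_B = -121/15 kN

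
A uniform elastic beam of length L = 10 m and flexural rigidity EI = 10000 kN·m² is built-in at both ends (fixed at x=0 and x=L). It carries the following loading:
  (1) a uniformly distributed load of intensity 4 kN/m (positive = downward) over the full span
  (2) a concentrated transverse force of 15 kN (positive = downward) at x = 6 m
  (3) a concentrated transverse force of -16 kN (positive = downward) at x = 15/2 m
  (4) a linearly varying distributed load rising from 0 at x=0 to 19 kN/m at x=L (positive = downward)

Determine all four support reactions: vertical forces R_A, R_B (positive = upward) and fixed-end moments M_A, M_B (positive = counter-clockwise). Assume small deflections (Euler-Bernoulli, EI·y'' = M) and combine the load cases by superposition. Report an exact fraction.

Load 1 — uniform load w=4 kN/m over full span:
  R_A = wL/2 = 4·10/2 = 20 kN
  M_A = wL²/12 = 4·10²/12 = 100/3 kN·m
  R_B = wL/2 = 4·10/2 = 20 kN
  M_B = -wL²/12 = -4·10²/12 = -100/3 kN·m
Load 2 — point force P=15 kN at a=6 m (b=L-a=4):
  R_A = Pb²(3a+b)/L³ = 15·4²·(3·6+4)/10³ = 132/25 kN
  M_A = Pab²/L² = 15·6·4²/10² = 72/5 kN·m
  R_B = Pa²(a+3b)/L³ = 15·6²·(6+3·4)/10³ = 243/25 kN
  M_B = -Pa²b/L² = -15·6²·4/10² = -108/5 kN·m
Load 3 — point force P=-16 kN at a=15/2 m (b=L-a=5/2):
  R_A = Pb²(3a+b)/L³ = (-16)·(5/2)²·(3·(15/2)+(5/2))/10³ = -5/2 kN
  M_A = Pab²/L² = (-16)·(15/2)·(5/2)²/10² = -15/2 kN·m
  R_B = Pa²(a+3b)/L³ = (-16)·(15/2)²·((15/2)+3·(5/2))/10³ = -27/2 kN
  M_B = -Pa²b/L² = -(-16)·(15/2)²·(5/2)/10² = 45/2 kN·m
Load 4 — triangular load w₀=19 kN/m (0→w₀ over full span):
  R_A = 3w₀L/20 = 3·19·10/20 = 57/2 kN
  M_A = w₀L²/30 = 19·10²/30 = 190/3 kN·m
  R_B = 7w₀L/20 = 7·19·10/20 = 133/2 kN
  M_B = -w₀L²/20 = -19·10²/20 = -95 kN·m
Superposition: R_A = 1282/25 kN, M_A = 3107/30 kN·m, R_B = 2068/25 kN, M_B = -3823/30 kN·m

R_A = 1282/25 kN, M_A = 3107/30 kN·m, R_B = 2068/25 kN, M_B = -3823/30 kN·m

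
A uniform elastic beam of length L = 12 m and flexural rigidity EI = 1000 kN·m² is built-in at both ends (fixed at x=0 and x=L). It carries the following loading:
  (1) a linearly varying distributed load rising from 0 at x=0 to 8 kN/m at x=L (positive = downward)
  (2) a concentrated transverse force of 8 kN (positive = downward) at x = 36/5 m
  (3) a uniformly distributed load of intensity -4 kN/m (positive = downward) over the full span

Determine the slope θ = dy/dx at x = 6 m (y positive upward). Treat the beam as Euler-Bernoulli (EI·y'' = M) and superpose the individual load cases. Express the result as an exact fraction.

Load 1 — triangular load w₀=8 kN/m (0→w₀ over full span):
  θ_1 = -w₀(2x(L-x)(L-2x)(x+2L)+x²(L-x)²)/(120LEI) = -8·(2·6·(12-6)·(12-2·6)·(6+2·12)+6²·(12-6)²)/(120·12·1000) = -9/1250 rad
Load 2 — point force P=8 kN at a=36/5 m (b=L-a=24/5):
  θ_2 = -Pb²x(2aL-(3a+b)x)/(2L³EI)  [x≤a] = -8·(24/5)²·6·(2·(36/5)·12-(3·(36/5)+(24/5))·6)/(2·12³·1000) = -72/15625 rad
Load 3 — uniform load w=-4 kN/m over full span:
  θ_3 = -wx(L-x)(L-2x)/(12EI) = -(-4)·6·(12-6)·(12-2·6)/(12·1000) = 0 rad
Superposition: θ = Σ θ_i = -369/31250 rad ≈ -0.011808 rad

θ(6) = -369/31250 rad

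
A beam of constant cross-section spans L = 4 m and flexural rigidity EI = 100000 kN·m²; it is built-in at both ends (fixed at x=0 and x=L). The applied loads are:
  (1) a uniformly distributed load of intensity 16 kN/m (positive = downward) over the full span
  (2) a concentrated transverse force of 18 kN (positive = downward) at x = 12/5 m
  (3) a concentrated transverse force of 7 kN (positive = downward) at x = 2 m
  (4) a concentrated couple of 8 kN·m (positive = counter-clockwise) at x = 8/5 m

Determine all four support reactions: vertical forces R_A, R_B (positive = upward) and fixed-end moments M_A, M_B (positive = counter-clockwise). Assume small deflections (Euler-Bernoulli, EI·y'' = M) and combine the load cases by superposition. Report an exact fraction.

R_A = 11179/250 kN, M_A = 24529/750 kN·m, R_B = 11071/250 kN, M_B = -24481/750 kN·m

Load 1 — uniform load w=16 kN/m over full span:
  R_A = wL/2 = 16·4/2 = 32 kN
  M_A = wL²/12 = 16·4²/12 = 64/3 kN·m
  R_B = wL/2 = 16·4/2 = 32 kN
  M_B = -wL²/12 = -16·4²/12 = -64/3 kN·m
Load 2 — point force P=18 kN at a=12/5 m (b=L-a=8/5):
  R_A = Pb²(3a+b)/L³ = 18·(8/5)²·(3·(12/5)+(8/5))/4³ = 792/125 kN
  M_A = Pab²/L² = 18·(12/5)·(8/5)²/4² = 864/125 kN·m
  R_B = Pa²(a+3b)/L³ = 18·(12/5)²·((12/5)+3·(8/5))/4³ = 1458/125 kN
  M_B = -Pa²b/L² = -18·(12/5)²·(8/5)/4² = -1296/125 kN·m
Load 3 — point force P=7 kN at a=2 m (b=L-a=2):
  R_A = Pb²(3a+b)/L³ = 7·2²·(3·2+2)/4³ = 7/2 kN
  M_A = Pab²/L² = 7·2·2²/4² = 7/2 kN·m
  R_B = Pa²(a+3b)/L³ = 7·2²·(2+3·2)/4³ = 7/2 kN
  M_B = -Pa²b/L² = -7·2²·2/4² = -7/2 kN·m
Load 4 — applied couple M₀=8 kN·m at a=8/5 m (b=L-a=12/5):
  R_A = 6M₀ab/L³ = 6·8·(8/5)·(12/5)/4³ = 72/25 kN
  M_A = M₀b(2a-b)/L² = 8·(12/5)·(2·(8/5)-(12/5))/4² = 24/25 kN·m
  R_B = -6M₀ab/L³ = -6·8·(8/5)·(12/5)/4³ = -72/25 kN
  M_B = M₀a(2b-a)/L² = 8·(8/5)·(2·(12/5)-(8/5))/4² = 64/25 kN·m
Superposition: R_A = 11179/250 kN, M_A = 24529/750 kN·m, R_B = 11071/250 kN, M_B = -24481/750 kN·m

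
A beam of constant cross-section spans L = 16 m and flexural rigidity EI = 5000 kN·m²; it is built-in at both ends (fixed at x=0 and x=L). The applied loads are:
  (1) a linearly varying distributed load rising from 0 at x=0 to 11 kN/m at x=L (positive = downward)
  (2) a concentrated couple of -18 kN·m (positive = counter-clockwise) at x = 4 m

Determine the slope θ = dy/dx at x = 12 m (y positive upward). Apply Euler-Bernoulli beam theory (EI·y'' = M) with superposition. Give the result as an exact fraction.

θ(12) = 7711/200000 rad

Load 1 — triangular load w₀=11 kN/m (0→w₀ over full span):
  θ_1 = -w₀(2x(L-x)(L-2x)(x+2L)+x²(L-x)²)/(120LEI) = -11·(2·12·(16-12)·(16-2·12)·(12+2·16)+12²·(16-12)²)/(120·16·5000) = 451/12500 rad
Load 2 — applied couple M₀=-18 kN·m at a=4 m (b=L-a=12):
  θ_2 = (R_Ax²/2 - M_Ax - M₀(x-a))/EI  [x>a] with R_A=-81/64, M_A=27/8 = ((-81/64)·12²/2 - (27/8)·12 - (-18)·(12-4))/5000 = 99/40000 rad
Superposition: θ = Σ θ_i = 7711/200000 rad ≈ 0.038555 rad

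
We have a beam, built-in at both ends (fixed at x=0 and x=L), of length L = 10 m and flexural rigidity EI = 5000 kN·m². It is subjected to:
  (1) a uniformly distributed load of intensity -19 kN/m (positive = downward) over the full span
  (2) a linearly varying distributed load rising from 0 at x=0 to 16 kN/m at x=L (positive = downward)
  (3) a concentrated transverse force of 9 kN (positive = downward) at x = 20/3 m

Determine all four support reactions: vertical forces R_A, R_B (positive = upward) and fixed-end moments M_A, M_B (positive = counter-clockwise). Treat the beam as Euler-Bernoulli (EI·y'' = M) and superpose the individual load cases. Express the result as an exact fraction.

R_A = -206/3 kN, M_A = -295/3 kN·m, R_B = -97/3 kN, M_B = 65 kN·m

Load 1 — uniform load w=-19 kN/m over full span:
  R_A = wL/2 = (-19)·10/2 = -95 kN
  M_A = wL²/12 = (-19)·10²/12 = -475/3 kN·m
  R_B = wL/2 = (-19)·10/2 = -95 kN
  M_B = -wL²/12 = -(-19)·10²/12 = 475/3 kN·m
Load 2 — triangular load w₀=16 kN/m (0→w₀ over full span):
  R_A = 3w₀L/20 = 3·16·10/20 = 24 kN
  M_A = w₀L²/30 = 16·10²/30 = 160/3 kN·m
  R_B = 7w₀L/20 = 7·16·10/20 = 56 kN
  M_B = -w₀L²/20 = -16·10²/20 = -80 kN·m
Load 3 — point force P=9 kN at a=20/3 m (b=L-a=10/3):
  R_A = Pb²(3a+b)/L³ = 9·(10/3)²·(3·(20/3)+(10/3))/10³ = 7/3 kN
  M_A = Pab²/L² = 9·(20/3)·(10/3)²/10² = 20/3 kN·m
  R_B = Pa²(a+3b)/L³ = 9·(20/3)²·((20/3)+3·(10/3))/10³ = 20/3 kN
  M_B = -Pa²b/L² = -9·(20/3)²·(10/3)/10² = -40/3 kN·m
Superposition: R_A = -206/3 kN, M_A = -295/3 kN·m, R_B = -97/3 kN, M_B = 65 kN·m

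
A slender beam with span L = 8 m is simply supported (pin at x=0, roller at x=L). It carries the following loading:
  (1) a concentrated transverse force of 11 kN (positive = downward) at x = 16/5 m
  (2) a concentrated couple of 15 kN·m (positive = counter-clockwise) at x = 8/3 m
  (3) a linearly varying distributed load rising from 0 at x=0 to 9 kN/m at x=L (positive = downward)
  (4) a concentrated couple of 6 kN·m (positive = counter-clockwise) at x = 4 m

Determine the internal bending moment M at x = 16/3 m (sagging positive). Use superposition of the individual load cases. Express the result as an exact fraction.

M(16/3) = 1813/45 kN·m

Load 1 — point force P=11 kN at a=16/5 m (b=L-a=24/5):
  M_1 = Pa(L-x)/L  [x>a] = 11·(16/5)·(8-(16/3))/8 = 176/15 kN·m
Load 2 — applied couple M₀=15 kN·m at a=8/3 m (b=L-a=16/3):
  M_2 = M₀x/L - M₀  [x>a] = 15·(16/3)/8 - 15 = -5 kN·m
Load 3 — triangular load w₀=9 kN/m (0→w₀ over full span):
  M_3 = w₀Lx/6 - w₀x³/(6L) = 9·8·(16/3)/6 - 9·(16/3)³/(6·8) = 320/9 kN·m
Load 4 — applied couple M₀=6 kN·m at a=4 m (b=L-a=4):
  M_4 = M₀x/L - M₀  [x>a] = 6·(16/3)/8 - 6 = -2 kN·m
Superposition: M = Σ M_i = 1813/45 kN·m ≈ 40.288889 kN·m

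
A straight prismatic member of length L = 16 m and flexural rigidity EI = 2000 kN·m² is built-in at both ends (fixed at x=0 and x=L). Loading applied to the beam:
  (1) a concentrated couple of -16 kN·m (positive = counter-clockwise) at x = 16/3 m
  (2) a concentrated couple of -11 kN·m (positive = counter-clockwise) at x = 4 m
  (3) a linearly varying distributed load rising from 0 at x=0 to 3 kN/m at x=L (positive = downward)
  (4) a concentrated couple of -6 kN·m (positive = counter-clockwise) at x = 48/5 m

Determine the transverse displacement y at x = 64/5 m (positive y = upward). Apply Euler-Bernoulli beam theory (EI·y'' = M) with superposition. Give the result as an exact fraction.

y(64/5) = -2664469/35156250 m

Load 1 — applied couple M₀=-16 kN·m at a=16/3 m (b=L-a=32/3):
  y_1 = (R_Ax³/6 - M_Ax²/2 - M₀(x-a)²/2)/EI  [x>a] with R_A=-4/3, M_A=0 = ((-4/3)·(64/5)³/6 - 0·(64/5)²/2 - (-16)·((64/5)-(16/3))²/2)/2000 = -1408/140625 m
Load 2 — applied couple M₀=-11 kN·m at a=4 m (b=L-a=12):
  y_2 = (R_Ax³/6 - M_Ax²/2 - M₀(x-a)²/2)/EI  [x>a] with R_A=-99/128, M_A=33/16 = ((-99/128)·(64/5)³/6 - (33/16)·(64/5)²/2 - (-11)·((64/5)-4)²/2)/2000 = -209/31250 m
Load 3 — triangular load w₀=3 kN/m (0→w₀ over full span):
  y_3 = -w₀x²(L-x)²(x+2L)/(120LEI) = -3·(64/5)²·(16-(64/5))²·((64/5)+2·16)/(120·16·2000) = -114688/1953125 m
Load 4 — applied couple M₀=-6 kN·m at a=48/5 m (b=L-a=32/5):
  y_4 = (R_Ax³/6 - M_Ax²/2 - M₀(x-a)²/2)/EI  [x>a] with R_A=-27/50, M_A=-48/25 = ((-27/50)·(64/5)³/6 - (-48/25)·(64/5)²/2 - (-6)·((64/5)-(48/5))²/2)/2000 = -144/390625 m
Superposition: y = Σ y_i = -2664469/35156250 m ≈ -0.075789 m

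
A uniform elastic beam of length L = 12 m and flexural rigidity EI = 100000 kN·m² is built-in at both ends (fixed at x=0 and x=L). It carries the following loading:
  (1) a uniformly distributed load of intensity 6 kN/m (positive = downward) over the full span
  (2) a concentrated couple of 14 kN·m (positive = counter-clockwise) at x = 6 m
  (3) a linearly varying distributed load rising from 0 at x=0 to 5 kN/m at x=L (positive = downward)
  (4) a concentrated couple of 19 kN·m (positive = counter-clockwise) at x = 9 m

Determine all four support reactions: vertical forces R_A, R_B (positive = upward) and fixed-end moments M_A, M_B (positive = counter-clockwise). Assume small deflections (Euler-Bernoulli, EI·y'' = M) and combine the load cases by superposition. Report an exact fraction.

R_A = 1553/32 kN, M_A = 1687/16 kN·m, R_B = 1711/32 kN, M_B = -1729/16 kN·m

Load 1 — uniform load w=6 kN/m over full span:
  R_A = wL/2 = 6·12/2 = 36 kN
  M_A = wL²/12 = 6·12²/12 = 72 kN·m
  R_B = wL/2 = 6·12/2 = 36 kN
  M_B = -wL²/12 = -6·12²/12 = -72 kN·m
Load 2 — applied couple M₀=14 kN·m at a=6 m (b=L-a=6):
  R_A = 6M₀ab/L³ = 6·14·6·6/12³ = 7/4 kN
  M_A = M₀b(2a-b)/L² = 14·6·(2·6-6)/12² = 7/2 kN·m
  R_B = -6M₀ab/L³ = -6·14·6·6/12³ = -7/4 kN
  M_B = M₀a(2b-a)/L² = 14·6·(2·6-6)/12² = 7/2 kN·m
Load 3 — triangular load w₀=5 kN/m (0→w₀ over full span):
  R_A = 3w₀L/20 = 3·5·12/20 = 9 kN
  M_A = w₀L²/30 = 5·12²/30 = 24 kN·m
  R_B = 7w₀L/20 = 7·5·12/20 = 21 kN
  M_B = -w₀L²/20 = -5·12²/20 = -36 kN·m
Load 4 — applied couple M₀=19 kN·m at a=9 m (b=L-a=3):
  R_A = 6M₀ab/L³ = 6·19·9·3/12³ = 57/32 kN
  M_A = M₀b(2a-b)/L² = 19·3·(2·9-3)/12² = 95/16 kN·m
  R_B = -6M₀ab/L³ = -6·19·9·3/12³ = -57/32 kN
  M_B = M₀a(2b-a)/L² = 19·9·(2·3-9)/12² = -57/16 kN·m
Superposition: R_A = 1553/32 kN, M_A = 1687/16 kN·m, R_B = 1711/32 kN, M_B = -1729/16 kN·m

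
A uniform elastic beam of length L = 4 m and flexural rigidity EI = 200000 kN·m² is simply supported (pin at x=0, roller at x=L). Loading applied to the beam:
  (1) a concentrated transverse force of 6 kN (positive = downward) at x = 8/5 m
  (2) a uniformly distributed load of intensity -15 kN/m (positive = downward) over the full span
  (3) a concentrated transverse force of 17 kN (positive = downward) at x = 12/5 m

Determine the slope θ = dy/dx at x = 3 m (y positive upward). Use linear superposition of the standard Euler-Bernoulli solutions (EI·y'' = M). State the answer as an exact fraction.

Load 1 — point force P=6 kN at a=8/5 m (b=L-a=12/5):
  θ_1 = -Pa(2L²-6Lx+3x²+a²)/(6LEI)  [x>a] = -6·(8/5)·(2·4²-6·4·3+3·3²+(8/5)²)/(6·4·200000) = 261/12500000 rad
Load 2 — uniform load w=-15 kN/m over full span:
  θ_2 = -w(L³-6Lx²+4x³)/(24EI) = -(-15)·(4³-6·4·3²+4·3³)/(24·200000) = -11/80000 rad
Load 3 — point force P=17 kN at a=12/5 m (b=L-a=8/5):
  θ_3 = -Pa(2L²-6Lx+3x²+a²)/(6LEI)  [x>a] = -17·(12/5)·(2·4²-6·4·3+3·3²+(12/5)²)/(6·4·200000) = 3077/50000000 rad
Superposition: θ = Σ θ_i = -1377/25000000 rad ≈ -0.000055 rad

θ(3) = -1377/25000000 rad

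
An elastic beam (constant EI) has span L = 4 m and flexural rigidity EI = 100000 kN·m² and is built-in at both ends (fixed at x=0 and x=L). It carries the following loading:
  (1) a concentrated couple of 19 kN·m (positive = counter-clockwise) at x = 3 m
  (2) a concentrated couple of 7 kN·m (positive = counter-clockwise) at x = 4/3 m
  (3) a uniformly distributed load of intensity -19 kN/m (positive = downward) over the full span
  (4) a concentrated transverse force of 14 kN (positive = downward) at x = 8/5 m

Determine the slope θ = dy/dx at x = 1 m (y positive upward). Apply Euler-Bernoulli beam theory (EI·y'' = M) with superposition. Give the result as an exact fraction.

θ(1) = 92953/2400000000 rad

Load 1 — applied couple M₀=19 kN·m at a=3 m (b=L-a=1):
  θ_1 = (R_Ax²/2 - M_Ax)/EI  [x≤a] with R_A=171/32, M_A=95/16 = ((171/32)·1²/2 - (95/16)·1)/100000 = -209/6400000 rad
Load 2 — applied couple M₀=7 kN·m at a=4/3 m (b=L-a=8/3):
  θ_2 = (R_Ax²/2 - M_Ax)/EI  [x≤a] with R_A=7/3, M_A=0 = ((7/3)·1²/2 - 0·1)/100000 = 7/600000 rad
Load 3 — uniform load w=-19 kN/m over full span:
  θ_3 = -wx(L-x)(L-2x)/(12EI) = -(-19)·1·(4-1)·(4-2·1)/(12·100000) = 19/200000 rad
Load 4 — point force P=14 kN at a=8/5 m (b=L-a=12/5):
  θ_4 = -Pb²x(2aL-(3a+b)x)/(2L³EI)  [x≤a] = -14·(12/5)²·1·(2·(8/5)·4-(3·(8/5)+(12/5))·1)/(2·4³·100000) = -441/12500000 rad
Superposition: θ = Σ θ_i = 92953/2400000000 rad ≈ 0.000039 rad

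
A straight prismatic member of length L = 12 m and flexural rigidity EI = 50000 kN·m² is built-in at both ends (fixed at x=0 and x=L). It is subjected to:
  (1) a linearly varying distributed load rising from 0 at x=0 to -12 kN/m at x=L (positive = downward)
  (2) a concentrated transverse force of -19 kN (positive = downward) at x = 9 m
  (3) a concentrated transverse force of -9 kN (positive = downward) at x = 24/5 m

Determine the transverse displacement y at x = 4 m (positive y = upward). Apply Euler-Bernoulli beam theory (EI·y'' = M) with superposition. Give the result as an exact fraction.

y(4) = 266231/37500000 m

Load 1 — triangular load w₀=-12 kN/m (0→w₀ over full span):
  y_1 = -w₀x²(L-x)²(x+2L)/(120LEI) = -(-12)·4²·(12-4)²·(4+2·12)/(120·12·50000) = 224/46875 m
Load 2 — point force P=-19 kN at a=9 m (b=L-a=3):
  y_2 = -Pb²x²(3aL-(3a+b)x)/(6L³EI)  [x≤a] = -(-19)·3²·4²·(3·9·12-(3·9+3)·4)/(6·12³·50000) = 323/300000 m
Load 3 — point force P=-9 kN at a=24/5 m (b=L-a=36/5):
  y_3 = -Pb²x²(3aL-(3a+b)x)/(6L³EI)  [x≤a] = -(-9)·(36/5)²·4²·(3·(24/5)·12-(3·(24/5)+(36/5))·4)/(6·12³·50000) = 486/390625 m
Superposition: y = Σ y_i = 266231/37500000 m ≈ 0.007099 m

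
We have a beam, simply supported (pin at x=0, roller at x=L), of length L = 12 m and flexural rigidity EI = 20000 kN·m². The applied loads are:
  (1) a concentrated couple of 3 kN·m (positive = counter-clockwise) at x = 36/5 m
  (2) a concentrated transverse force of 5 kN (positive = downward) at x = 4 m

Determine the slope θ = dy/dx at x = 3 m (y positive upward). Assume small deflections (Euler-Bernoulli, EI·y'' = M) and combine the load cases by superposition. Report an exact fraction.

θ(3) = -56591/36000000 rad

Load 1 — applied couple M₀=3 kN·m at a=36/5 m (b=L-a=24/5):
  θ_1 = (M₀x²/(2L)+C₁)/EI  [x≤a] with C₁=M₀(3b²-L²)/(6L)=-78/25 = (3·3²/(2·12)+(-78/25))/20000 = -399/4000000 rad
Load 2 — point force P=5 kN at a=4 m (b=L-a=8):
  θ_2 = -Pb(L²-b²-3x²)/(6LEI)  [x≤a] = -5·8·(12²-8²-3·3²)/(6·12·20000) = -53/36000 rad
Superposition: θ = Σ θ_i = -56591/36000000 rad ≈ -0.001572 rad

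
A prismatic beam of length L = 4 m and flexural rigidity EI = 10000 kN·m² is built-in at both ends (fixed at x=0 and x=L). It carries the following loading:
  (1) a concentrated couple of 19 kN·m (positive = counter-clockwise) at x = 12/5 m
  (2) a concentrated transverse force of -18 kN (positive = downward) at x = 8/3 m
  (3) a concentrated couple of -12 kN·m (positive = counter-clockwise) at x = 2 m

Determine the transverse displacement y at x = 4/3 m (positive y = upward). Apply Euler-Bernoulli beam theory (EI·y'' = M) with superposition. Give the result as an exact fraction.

Load 1 — applied couple M₀=19 kN·m at a=12/5 m (b=L-a=8/5):
  y_1 = (R_Ax³/6 - M_Ax²/2)/EI  [x≤a] with R_A=171/25, M_A=152/25 = ((171/25)·(4/3)³/6 - (152/25)·(4/3)²/2)/10000 = -38/140625 m
Load 2 — point force P=-18 kN at a=8/3 m (b=L-a=4/3):
  y_2 = -Pb²x²(3aL-(3a+b)x)/(6L³EI)  [x≤a] = -(-18)·(4/3)²·(4/3)²·(3·(8/3)·4-(3·(8/3)+(4/3))·(4/3))/(6·4³·10000) = 44/151875 m
Load 3 — applied couple M₀=-12 kN·m at a=2 m (b=L-a=2):
  y_3 = (R_Ax³/6 - M_Ax²/2)/EI  [x≤a] with R_A=-9/2, M_A=-3 = ((-9/2)·(4/3)³/6 - (-3)·(4/3)²/2)/10000 = 1/11250 m
Superposition: y = Σ y_i = 823/7593750 m ≈ 0.000108 m

y(4/3) = 823/7593750 m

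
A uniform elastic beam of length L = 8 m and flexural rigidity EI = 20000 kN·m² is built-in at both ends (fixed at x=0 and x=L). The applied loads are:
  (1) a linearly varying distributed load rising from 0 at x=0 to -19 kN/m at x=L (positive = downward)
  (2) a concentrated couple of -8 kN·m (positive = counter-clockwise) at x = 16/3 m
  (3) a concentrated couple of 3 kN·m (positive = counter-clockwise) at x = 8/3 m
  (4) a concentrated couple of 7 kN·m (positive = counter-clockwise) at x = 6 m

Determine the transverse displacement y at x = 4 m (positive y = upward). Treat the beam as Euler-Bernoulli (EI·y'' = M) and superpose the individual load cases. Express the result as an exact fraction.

Load 1 — triangular load w₀=-19 kN/m (0→w₀ over full span):
  y_1 = -w₀x²(L-x)²(x+2L)/(120LEI) = -(-19)·4²·(8-4)²·(4+2·8)/(120·8·20000) = 19/3750 m
Load 2 — applied couple M₀=-8 kN·m at a=16/3 m (b=L-a=8/3):
  y_2 = (R_Ax³/6 - M_Ax²/2)/EI  [x≤a] with R_A=-4/3, M_A=-8/3 = ((-4/3)·4³/6 - (-8/3)·4²/2)/20000 = 2/5625 m
Load 3 — applied couple M₀=3 kN·m at a=8/3 m (b=L-a=16/3):
  y_3 = (R_Ax³/6 - M_Ax²/2 - M₀(x-a)²/2)/EI  [x>a] with R_A=1/2, M_A=0 = ((1/2)·4³/6 - 0·4²/2 - 3·(4-(8/3))²/2)/20000 = 1/7500 m
Load 4 — applied couple M₀=7 kN·m at a=6 m (b=L-a=2):
  y_4 = (R_Ax³/6 - M_Ax²/2)/EI  [x≤a] with R_A=63/64, M_A=35/16 = ((63/64)·4³/6 - (35/16)·4²/2)/20000 = -7/20000 m
Superposition: y = Σ y_i = 937/180000 m ≈ 0.005206 m

y(4) = 937/180000 m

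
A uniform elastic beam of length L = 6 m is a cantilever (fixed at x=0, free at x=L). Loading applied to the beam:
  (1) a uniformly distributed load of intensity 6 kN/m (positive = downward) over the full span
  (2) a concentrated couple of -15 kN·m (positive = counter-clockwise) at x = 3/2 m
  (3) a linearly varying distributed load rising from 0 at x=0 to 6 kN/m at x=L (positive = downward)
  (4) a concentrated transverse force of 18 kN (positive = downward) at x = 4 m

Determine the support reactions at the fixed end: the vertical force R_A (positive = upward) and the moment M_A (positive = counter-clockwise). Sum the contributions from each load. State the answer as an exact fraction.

Load 1 — uniform load w=6 kN/m over full span:
  R_A = wL = 6·6 = 36 kN
  M_A = wL²/2 = 6·6²/2 = 108 kN·m
Load 2 — applied couple M₀=-15 kN·m at a=3/2 m (b=L-a=9/2):
  R_A = 0 kN
  M_A = -M₀ = -(-15) = 15 kN·m
Load 3 — triangular load w₀=6 kN/m (0→w₀ over full span):
  R_A = w₀L/2 = 6·6/2 = 18 kN
  M_A = w₀L²/3 = 6·6²/3 = 72 kN·m
Load 4 — point force P=18 kN at a=4 m (b=L-a=2):
  R_A = P = 18 kN
  M_A = Pa = 18·4 = 72 kN·m
Superposition: R_A = 72 kN, M_A = 267 kN·m

R_A = 72 kN, M_A = 267 kN·m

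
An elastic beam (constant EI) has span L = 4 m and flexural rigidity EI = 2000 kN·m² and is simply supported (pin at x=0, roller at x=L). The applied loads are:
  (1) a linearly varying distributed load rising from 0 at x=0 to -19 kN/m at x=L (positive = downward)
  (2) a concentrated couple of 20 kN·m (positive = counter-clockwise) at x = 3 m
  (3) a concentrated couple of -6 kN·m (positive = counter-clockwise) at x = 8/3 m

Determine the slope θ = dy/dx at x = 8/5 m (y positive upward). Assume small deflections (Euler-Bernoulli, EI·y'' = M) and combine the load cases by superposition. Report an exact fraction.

Load 1 — triangular load w₀=-19 kN/m (0→w₀ over full span):
  θ_1 = -w₀(7L⁴-30L²x²+15x⁴)/(360LEI) = -(-19)·(7·4⁴-30·4²·(8/5)²+15·(8/5)⁴)/(360·4·2000) = 6137/1406250 rad
Load 2 — applied couple M₀=20 kN·m at a=3 m (b=L-a=1):
  θ_2 = (M₀x²/(2L)+C₁)/EI  [x≤a] with C₁=M₀(3b²-L²)/(6L)=-65/6 = (20·(8/5)²/(2·4)+(-65/6))/2000 = -133/60000 rad
Load 3 — applied couple M₀=-6 kN·m at a=8/3 m (b=L-a=4/3):
  θ_3 = (M₀x²/(2L)+C₁)/EI  [x≤a] with C₁=M₀(3b²-L²)/(6L)=8/3 = ((-6)·(8/5)²/(2·4)+(8/3))/2000 = 7/18750 rad
Superposition: θ = Σ θ_i = 56717/22500000 rad ≈ 0.002521 rad

θ(8/5) = 56717/22500000 rad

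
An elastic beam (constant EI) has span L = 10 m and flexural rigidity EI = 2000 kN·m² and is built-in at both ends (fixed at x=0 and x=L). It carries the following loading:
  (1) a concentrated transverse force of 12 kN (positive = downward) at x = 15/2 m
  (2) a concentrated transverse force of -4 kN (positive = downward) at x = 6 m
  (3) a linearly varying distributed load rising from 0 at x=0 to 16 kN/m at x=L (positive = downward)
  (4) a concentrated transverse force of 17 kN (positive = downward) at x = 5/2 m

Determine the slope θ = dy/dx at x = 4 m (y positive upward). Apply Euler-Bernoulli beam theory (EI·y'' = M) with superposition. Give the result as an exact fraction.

Load 1 — point force P=12 kN at a=15/2 m (b=L-a=5/2):
  θ_1 = -Pb²x(2aL-(3a+b)x)/(2L³EI)  [x≤a] = -12·(5/2)²·4·(2·(15/2)·10-(3·(15/2)+(5/2))·4)/(2·10³·2000) = -3/800 rad
Load 2 — point force P=-4 kN at a=6 m (b=L-a=4):
  θ_2 = -Pb²x(2aL-(3a+b)x)/(2L³EI)  [x≤a] = -(-4)·4²·4·(2·6·10-(3·6+4)·4)/(2·10³·2000) = 32/15625 rad
Load 3 — triangular load w₀=16 kN/m (0→w₀ over full span):
  θ_3 = -w₀(2x(L-x)(L-2x)(x+2L)+x²(L-x)²)/(120LEI) = -16·(2·4·(10-4)·(10-2·4)·(4+2·10)+4²·(10-4)²)/(120·10·2000) = -12/625 rad
Load 4 — point force P=17 kN at a=5/2 m (b=L-a=15/2):
  θ_4 = Pa²(L-x)(2bL-(3b+a)(L-x))/(2L³EI)  [x>a] = 17·(5/2)²·(10-4)·(2·(15/2)·10-(3·(15/2)+(5/2))·(10-4))/(2·10³·2000) = 0 rad
Superposition: θ = Σ θ_i = -10451/500000 rad ≈ -0.020902 rad

θ(4) = -10451/500000 rad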